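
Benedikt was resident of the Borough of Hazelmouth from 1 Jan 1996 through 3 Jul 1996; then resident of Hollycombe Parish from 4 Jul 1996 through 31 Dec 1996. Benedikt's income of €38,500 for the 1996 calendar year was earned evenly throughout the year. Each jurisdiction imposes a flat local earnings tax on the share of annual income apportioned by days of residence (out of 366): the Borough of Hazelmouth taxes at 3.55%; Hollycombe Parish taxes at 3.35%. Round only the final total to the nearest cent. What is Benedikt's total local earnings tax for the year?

The Borough of Hazelmouth, 1 Jan – 3 Jul 1996: 185 days → €38,500 × 3.55% × 185/366 = €690.8436
Hollycombe Parish, 4 Jul – 31 Dec 1996: 181 days → €38,500 × 3.35% × 181/366 = €637.8272
Total = €1,328.6708

€1,328.67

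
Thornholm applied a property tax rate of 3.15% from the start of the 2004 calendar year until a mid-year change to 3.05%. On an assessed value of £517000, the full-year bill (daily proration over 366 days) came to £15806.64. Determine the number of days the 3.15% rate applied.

Let d = days at the first rate; then 366 − d days at the second rate.
£517000 × [3.15%·d + 3.05%·(366−d)] / 366 = £15806.64
Solving gives d = 27, so the new rate took effect on 28 Jan 2004.

27 days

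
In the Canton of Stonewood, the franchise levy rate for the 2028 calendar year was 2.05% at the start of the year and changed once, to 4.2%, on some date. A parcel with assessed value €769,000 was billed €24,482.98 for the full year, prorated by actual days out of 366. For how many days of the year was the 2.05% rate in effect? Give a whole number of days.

Let d = days at the first rate; then 366 − d days at the second rate.
€769,000 × [2.05%·d + 4.2%·(366−d)] / 366 = €24,482.98
Solving gives d = 173, so the new rate took effect on June 22, 2028.

173 days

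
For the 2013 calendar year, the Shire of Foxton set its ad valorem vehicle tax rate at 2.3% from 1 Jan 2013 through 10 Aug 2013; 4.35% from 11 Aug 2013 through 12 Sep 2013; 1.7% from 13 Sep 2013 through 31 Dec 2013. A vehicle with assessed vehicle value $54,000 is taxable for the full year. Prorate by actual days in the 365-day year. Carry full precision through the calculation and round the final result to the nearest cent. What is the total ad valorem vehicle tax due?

$1,244.44

1 Jan – 10 Aug 2013: 222 days at 2.3% → $54,000 × 2.3% × 222/365 = $755.4082
11 Aug – 12 Sep 2013: 33 days at 4.35% → $54,000 × 4.35% × 33/365 = $212.3753
13 Sep – 31 Dec 2013: 110 days at 1.7% → $54,000 × 1.7% × 110/365 = $276.6575
Total = $1,244.4411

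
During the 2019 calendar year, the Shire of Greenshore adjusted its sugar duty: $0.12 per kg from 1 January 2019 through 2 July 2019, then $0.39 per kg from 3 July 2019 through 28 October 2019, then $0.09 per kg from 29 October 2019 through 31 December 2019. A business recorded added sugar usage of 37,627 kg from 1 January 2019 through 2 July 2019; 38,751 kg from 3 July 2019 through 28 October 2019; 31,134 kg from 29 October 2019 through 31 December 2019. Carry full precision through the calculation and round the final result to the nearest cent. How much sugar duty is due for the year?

1 January – 2 July 2019: 37,627 kg at $0.12/kg → $4,515.24
3 July – 28 October 2019: 38,751 kg at $0.39/kg → $15,112.89
29 October – 31 December 2019: 31,134 kg at $0.09/kg → $2,802.06

$22,430.19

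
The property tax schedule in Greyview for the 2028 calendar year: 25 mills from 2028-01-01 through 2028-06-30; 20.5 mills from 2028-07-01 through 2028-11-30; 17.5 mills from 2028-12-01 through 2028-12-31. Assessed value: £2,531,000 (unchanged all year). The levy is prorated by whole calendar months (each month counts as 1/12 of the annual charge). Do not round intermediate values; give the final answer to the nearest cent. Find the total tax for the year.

£56,947.50

2028-01-01 to 2028-06-30: 6 months at 25 mills → £2,531,000 × 2.5% × 6/12 = £31,637.5000
2028-07-01 to 2028-11-30: 5 months at 20.5 mills → £2,531,000 × 2.05% × 5/12 = £21,618.9583
2028-12-01 to 2028-12-31: 1 month at 17.5 mills → £2,531,000 × 1.75% × 1/12 = £3,691.0417
Total = £56,947.5000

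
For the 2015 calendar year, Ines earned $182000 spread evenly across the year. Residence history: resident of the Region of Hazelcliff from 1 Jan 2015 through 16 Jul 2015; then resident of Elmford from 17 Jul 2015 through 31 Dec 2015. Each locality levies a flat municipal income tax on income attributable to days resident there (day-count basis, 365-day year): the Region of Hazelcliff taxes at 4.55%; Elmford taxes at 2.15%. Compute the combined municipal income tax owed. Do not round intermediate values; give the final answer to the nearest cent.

$6270.52

The Region of Hazelcliff, 1 Jan – 16 Jul 2015: 197 days → $182000 × 4.55% × 197/365 = $4469.4712
Elmford, 17 Jul – 31 Dec 2015: 168 days → $182000 × 2.15% × 168/365 = $1801.0521
Total = $6270.5233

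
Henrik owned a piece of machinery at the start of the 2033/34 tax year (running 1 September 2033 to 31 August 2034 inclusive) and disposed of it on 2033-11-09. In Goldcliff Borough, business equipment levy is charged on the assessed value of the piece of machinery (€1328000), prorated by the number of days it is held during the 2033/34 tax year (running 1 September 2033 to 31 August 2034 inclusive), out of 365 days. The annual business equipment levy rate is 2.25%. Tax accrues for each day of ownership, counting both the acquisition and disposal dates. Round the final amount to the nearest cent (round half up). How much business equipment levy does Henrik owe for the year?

€5730.41

Days held (2033-09-01 to 2033-11-09): 70 out of 365
Tax = €1328000 × 2.25% × 70/365 = €5730.4110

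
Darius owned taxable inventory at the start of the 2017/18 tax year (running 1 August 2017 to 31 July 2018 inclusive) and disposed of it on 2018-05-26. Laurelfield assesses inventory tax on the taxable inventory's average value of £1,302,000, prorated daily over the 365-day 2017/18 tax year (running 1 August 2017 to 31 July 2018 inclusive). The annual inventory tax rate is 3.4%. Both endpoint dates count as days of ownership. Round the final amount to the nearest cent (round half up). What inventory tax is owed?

£36,263.38

Days held (2017-08-01 to 2018-05-26): 299 out of 365
Tax = £1,302,000 × 3.4% × 299/365 = £36,263.3753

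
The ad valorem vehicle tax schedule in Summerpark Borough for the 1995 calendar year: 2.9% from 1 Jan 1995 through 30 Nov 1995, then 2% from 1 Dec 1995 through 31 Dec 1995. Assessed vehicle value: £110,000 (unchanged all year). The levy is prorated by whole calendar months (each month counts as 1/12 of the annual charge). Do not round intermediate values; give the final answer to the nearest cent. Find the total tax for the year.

£3,107.50

1 Jan – 30 Nov 1995: 11 months at 2.9% → £110,000 × 2.9% × 11/12 = £2,924.1667
1 Dec – 31 Dec 1995: 1 month at 2% → £110,000 × 2% × 1/12 = £183.3333
Total = £3,107.5000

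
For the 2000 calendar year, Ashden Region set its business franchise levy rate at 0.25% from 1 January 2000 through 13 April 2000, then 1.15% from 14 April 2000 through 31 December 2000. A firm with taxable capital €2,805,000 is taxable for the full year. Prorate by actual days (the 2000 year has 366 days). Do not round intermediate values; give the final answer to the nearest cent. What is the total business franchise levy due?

1 January – 13 April 2000: 104 days at 0.25% → €2,805,000 × 0.25% × 104/366 = €1,992.6230
14 April – 31 December 2000: 262 days at 1.15% → €2,805,000 × 1.15% × 262/366 = €23,091.4344
Total = €25,084.0574

€25,084.06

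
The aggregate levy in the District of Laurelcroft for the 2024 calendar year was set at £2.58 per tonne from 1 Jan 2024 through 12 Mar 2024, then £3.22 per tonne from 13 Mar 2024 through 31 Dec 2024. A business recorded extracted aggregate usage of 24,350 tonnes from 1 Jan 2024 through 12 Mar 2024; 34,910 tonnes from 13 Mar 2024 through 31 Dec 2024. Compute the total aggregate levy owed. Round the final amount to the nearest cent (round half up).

1 Jan – 12 Mar 2024: 24,350 tonnes at £2.58/tonne → £62823.00
13 Mar – 31 Dec 2024: 34,910 tonnes at £3.22/tonne → £112410.20

£175233.20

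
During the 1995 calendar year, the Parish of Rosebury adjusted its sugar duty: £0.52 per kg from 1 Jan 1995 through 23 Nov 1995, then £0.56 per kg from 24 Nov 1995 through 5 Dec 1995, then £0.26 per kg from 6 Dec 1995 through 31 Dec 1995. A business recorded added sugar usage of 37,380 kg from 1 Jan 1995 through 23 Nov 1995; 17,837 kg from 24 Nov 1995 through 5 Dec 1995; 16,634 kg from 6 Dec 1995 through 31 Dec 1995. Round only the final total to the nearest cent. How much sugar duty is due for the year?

£33751.16

1 Jan – 23 Nov 1995: 37,380 kg at £0.52/kg → £19437.60
24 Nov – 5 Dec 1995: 17,837 kg at £0.56/kg → £9988.72
6 Dec – 31 Dec 1995: 16,634 kg at £0.26/kg → £4324.84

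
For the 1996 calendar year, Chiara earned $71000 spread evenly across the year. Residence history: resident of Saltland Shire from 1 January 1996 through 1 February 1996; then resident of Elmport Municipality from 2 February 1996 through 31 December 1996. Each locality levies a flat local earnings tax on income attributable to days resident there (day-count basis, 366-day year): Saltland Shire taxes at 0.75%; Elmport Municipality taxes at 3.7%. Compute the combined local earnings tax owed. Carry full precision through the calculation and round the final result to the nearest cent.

$2443.87

Saltland Shire, 1 January – 1 February 1996: 32 days → $71000 × 0.75% × 32/366 = $46.5574
Elmport Municipality, 2 February – 31 December 1996: 334 days → $71000 × 3.7% × 334/366 = $2397.3169
Total = $2443.8743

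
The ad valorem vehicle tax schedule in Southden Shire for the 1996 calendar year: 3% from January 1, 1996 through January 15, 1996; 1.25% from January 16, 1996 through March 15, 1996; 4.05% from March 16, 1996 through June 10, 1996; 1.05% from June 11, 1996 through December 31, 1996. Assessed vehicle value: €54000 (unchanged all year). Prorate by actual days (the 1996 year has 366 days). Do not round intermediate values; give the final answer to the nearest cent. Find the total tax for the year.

January 1 – January 15, 1996: 15 days at 3% → €54000 × 3% × 15/366 = €66.3934
January 16 – March 15, 1996: 60 days at 1.25% → €54000 × 1.25% × 60/366 = €110.6557
March 16 – June 10, 1996: 87 days at 4.05% → €54000 × 4.05% × 87/366 = €519.8607
June 11 – December 31, 1996: 204 days at 1.05% → €54000 × 1.05% × 204/366 = €316.0328
Total = €1012.9426

€1012.94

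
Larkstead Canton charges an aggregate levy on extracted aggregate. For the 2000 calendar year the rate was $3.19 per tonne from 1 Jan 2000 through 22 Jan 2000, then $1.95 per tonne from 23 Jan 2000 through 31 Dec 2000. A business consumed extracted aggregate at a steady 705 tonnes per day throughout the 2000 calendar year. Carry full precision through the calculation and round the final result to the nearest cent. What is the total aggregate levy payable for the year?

1 Jan – 22 Jan 2000: 22 days × 705 tonnes/day = 15,510 tonnes at $3.19/tonne → $49476.90
23 Jan – 31 Dec 2000: 344 days × 705 tonnes/day = 242,520 tonnes at $1.95/tonne → $472914.00

$522390.90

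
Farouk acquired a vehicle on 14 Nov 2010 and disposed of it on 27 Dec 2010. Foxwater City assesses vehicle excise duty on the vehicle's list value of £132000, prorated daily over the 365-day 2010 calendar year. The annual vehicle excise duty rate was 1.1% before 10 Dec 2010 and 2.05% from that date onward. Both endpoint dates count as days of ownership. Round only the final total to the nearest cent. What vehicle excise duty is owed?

£236.88

14 Nov – 9 Dec 2010: 26 days at 1.1% → £132000 × 1.1% × 26/365 = £103.4301
10 Dec – 27 Dec 2010: 18 days at 2.05% → £132000 × 2.05% × 18/365 = £133.4466
Total = £236.8767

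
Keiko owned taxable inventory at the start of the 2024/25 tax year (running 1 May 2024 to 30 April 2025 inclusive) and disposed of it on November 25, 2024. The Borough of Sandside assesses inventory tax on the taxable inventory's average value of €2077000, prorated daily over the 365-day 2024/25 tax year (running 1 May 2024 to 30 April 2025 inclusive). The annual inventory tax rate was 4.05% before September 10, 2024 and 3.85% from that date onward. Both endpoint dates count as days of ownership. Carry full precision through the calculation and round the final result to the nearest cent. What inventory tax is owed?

€47290.16

May 1 – September 9, 2024: 132 days at 4.05% → €2077000 × 4.05% × 132/365 = €30420.9370
September 10 – November 25, 2024: 77 days at 3.85% → €2077000 × 3.85% × 77/365 = €16869.2233
Total = €47290.1603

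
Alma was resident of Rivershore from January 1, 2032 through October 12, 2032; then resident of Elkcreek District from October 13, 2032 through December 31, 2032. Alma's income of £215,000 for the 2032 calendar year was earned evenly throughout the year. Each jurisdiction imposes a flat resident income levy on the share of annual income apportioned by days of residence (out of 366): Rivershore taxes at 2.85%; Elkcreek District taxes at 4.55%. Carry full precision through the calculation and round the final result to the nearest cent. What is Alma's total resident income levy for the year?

£6,926.41

Rivershore, January 1 – October 12, 2032: 286 days → £215,000 × 2.85% × 286/366 = £4,788.1557
Elkcreek District, October 13 – December 31, 2032: 80 days → £215,000 × 4.55% × 80/366 = £2,138.2514
Total = £6,926.4071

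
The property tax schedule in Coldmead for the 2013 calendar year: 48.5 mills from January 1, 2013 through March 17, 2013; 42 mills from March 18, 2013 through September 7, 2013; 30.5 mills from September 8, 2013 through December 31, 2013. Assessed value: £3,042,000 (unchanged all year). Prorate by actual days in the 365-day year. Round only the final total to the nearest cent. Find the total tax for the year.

January 1 – March 17, 2013: 76 days at 48.5 mills → £3,042,000 × 4.85% × 76/365 = £30,720.0329
March 18 – September 7, 2013: 174 days at 42 mills → £3,042,000 × 4.2% × 174/365 = £60,906.6740
September 8 – December 31, 2013: 115 days at 30.5 mills → £3,042,000 × 3.05% × 115/365 = £29,232.3699
Total = £120,859.0767

£120,859.08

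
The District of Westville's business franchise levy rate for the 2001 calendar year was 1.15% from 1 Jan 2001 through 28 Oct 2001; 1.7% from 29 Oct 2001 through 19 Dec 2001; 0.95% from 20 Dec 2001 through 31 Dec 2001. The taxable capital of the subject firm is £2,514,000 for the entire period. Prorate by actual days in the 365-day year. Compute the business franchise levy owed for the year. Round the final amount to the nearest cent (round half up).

£30,715.57

1 Jan – 28 Oct 2001: 301 days at 1.15% → £2,514,000 × 1.15% × 301/365 = £23,841.6740
29 Oct – 19 Dec 2001: 52 days at 1.7% → £2,514,000 × 1.7% × 52/365 = £6,088.7014
20 Dec – 31 Dec 2001: 12 days at 0.95% → £2,514,000 × 0.95% × 12/365 = £785.1945
Total = £30,715.5699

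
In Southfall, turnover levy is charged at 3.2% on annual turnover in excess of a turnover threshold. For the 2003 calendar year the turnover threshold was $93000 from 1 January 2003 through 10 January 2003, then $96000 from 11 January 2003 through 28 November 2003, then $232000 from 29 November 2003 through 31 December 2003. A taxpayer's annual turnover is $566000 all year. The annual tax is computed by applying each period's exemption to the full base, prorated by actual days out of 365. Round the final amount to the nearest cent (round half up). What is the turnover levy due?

$14649.16

1 January – 10 January 2003: 10 days, exemption $93000 → ($566000 − $93000) × 3.2% × 10/365 = $414.6849
11 January – 28 November 2003: 322 days, exemption $96000 → ($566000 − $96000) × 3.2% × 322/365 = $13268.1644
29 November – 31 December 2003: 33 days, exemption $232000 → ($566000 − $232000) × 3.2% × 33/365 = $966.3123
Total = $14649.1616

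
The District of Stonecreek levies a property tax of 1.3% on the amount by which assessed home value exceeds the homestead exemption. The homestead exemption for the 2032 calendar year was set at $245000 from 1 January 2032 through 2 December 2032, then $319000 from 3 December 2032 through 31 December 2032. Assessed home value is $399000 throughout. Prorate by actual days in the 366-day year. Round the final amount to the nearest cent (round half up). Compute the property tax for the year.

1 January – 2 December 2032: 337 days, exemption $245000 → ($399000 − $245000) × 1.3% × 337/366 = $1843.3716
3 December – 31 December 2032: 29 days, exemption $319000 → ($399000 − $319000) × 1.3% × 29/366 = $82.4044
Total = $1925.7760

$1925.78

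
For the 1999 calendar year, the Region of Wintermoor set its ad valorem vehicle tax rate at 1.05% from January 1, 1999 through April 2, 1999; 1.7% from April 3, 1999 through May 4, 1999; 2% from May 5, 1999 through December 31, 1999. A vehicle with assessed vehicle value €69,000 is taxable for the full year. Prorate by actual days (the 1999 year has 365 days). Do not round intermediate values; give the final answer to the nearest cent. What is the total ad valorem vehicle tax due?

January 1 – April 2, 1999: 92 days at 1.05% → €69,000 × 1.05% × 92/365 = €182.6137
April 3 – May 4, 1999: 32 days at 1.7% → €69,000 × 1.7% × 32/365 = €102.8384
May 5 – December 31, 1999: 241 days at 2% → €69,000 × 2% × 241/365 = €911.1781
Total = €1,196.6301

€1,196.63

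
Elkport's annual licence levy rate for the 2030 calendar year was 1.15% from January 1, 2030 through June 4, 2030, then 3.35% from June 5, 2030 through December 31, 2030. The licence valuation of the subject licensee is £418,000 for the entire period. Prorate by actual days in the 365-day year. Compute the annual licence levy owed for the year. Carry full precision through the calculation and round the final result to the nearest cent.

£10,097.85

January 1 – June 4, 2030: 155 days at 1.15% → £418,000 × 1.15% × 155/365 = £2,041.3288
June 5 – December 31, 2030: 210 days at 3.35% → £418,000 × 3.35% × 210/365 = £8,056.5205
Total = £10,097.8493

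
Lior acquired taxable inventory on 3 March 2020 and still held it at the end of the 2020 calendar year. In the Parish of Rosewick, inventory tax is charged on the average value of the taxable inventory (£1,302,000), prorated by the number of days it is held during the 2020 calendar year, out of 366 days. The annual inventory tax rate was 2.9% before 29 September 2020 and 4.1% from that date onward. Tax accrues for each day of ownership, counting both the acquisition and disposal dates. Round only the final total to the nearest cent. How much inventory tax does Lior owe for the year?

£35,374.56

3 March – 28 September 2020: 210 days at 2.9% → £1,302,000 × 2.9% × 210/366 = £21,664.4262
29 September – 31 December 2020: 94 days at 4.1% → £1,302,000 × 4.1% × 94/366 = £13,710.1311
Total = £35,374.5574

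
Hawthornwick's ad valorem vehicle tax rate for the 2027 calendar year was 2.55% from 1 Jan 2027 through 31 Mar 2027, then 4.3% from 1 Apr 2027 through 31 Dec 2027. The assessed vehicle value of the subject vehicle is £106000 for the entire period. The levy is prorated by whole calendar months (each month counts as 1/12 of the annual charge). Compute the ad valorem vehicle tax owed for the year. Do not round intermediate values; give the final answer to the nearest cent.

1 Jan – 31 Mar 2027: 3 months at 2.55% → £106000 × 2.55% × 3/12 = £675.7500
1 Apr – 31 Dec 2027: 9 months at 4.3% → £106000 × 4.3% × 9/12 = £3418.5000
Total = £4094.2500

£4094.25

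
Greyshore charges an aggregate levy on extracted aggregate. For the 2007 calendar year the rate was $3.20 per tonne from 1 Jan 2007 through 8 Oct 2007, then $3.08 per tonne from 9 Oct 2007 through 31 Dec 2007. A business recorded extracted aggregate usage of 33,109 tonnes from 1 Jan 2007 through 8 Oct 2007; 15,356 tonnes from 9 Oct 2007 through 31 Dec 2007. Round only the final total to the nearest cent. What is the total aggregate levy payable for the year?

$153,245.28

1 Jan – 8 Oct 2007: 33,109 tonnes at $3.20/tonne → $105,948.80
9 Oct – 31 Dec 2007: 15,356 tonnes at $3.08/tonne → $47,296.48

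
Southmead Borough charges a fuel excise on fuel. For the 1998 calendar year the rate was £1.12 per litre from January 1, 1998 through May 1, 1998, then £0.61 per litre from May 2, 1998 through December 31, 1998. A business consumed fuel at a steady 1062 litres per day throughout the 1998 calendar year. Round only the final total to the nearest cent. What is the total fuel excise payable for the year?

£301,990.32

January 1 – May 1, 1998: 121 days × 1062 litres/day = 128,502 litres at £1.12/litre → £143,922.24
May 2 – December 31, 1998: 244 days × 1062 litres/day = 259,128 litres at £0.61/litre → £158,068.08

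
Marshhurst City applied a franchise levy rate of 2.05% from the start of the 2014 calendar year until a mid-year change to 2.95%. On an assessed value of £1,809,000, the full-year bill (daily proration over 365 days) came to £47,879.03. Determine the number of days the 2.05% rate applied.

Let d = days at the first rate; then 365 − d days at the second rate.
£1,809,000 × [2.05%·d + 2.95%·(365−d)] / 365 = £47,879.03
Solving gives d = 123, so the new rate took effect on 4 May 2014.

123 days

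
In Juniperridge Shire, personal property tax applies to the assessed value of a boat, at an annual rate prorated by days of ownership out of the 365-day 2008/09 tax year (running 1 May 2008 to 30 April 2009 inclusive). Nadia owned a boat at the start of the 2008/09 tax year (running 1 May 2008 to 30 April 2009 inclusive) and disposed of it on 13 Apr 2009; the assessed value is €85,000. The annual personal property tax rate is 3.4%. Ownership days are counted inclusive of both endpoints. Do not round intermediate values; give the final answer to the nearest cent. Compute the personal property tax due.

Days held (1 May 2008 – 13 Apr 2009): 348 out of 365
Tax = €85,000 × 3.4% × 348/365 = €2,755.3973

€2,755.40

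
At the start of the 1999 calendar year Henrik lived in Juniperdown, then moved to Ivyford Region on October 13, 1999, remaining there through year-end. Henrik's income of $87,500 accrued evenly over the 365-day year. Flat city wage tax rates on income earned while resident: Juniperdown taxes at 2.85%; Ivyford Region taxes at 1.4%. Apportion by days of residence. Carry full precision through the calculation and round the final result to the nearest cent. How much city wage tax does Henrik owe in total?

Juniperdown, January 1 – October 12, 1999: 285 days → $87,500 × 2.85% × 285/365 = $1,947.1747
Ivyford Region, October 13 – December 31, 1999: 80 days → $87,500 × 1.4% × 80/365 = $268.4932
Total = $2,215.6678

$2,215.67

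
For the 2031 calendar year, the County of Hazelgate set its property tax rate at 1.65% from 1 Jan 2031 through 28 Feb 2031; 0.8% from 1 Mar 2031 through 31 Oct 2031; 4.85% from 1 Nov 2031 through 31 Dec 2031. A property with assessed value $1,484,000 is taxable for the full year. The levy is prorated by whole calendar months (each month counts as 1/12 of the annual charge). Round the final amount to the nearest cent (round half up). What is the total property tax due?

1 Jan – 28 Feb 2031: 2 months at 1.65% → $1,484,000 × 1.65% × 2/12 = $4,081.0000
1 Mar – 31 Oct 2031: 8 months at 0.8% → $1,484,000 × 0.8% × 8/12 = $7,914.6667
1 Nov – 31 Dec 2031: 2 months at 4.85% → $1,484,000 × 4.85% × 2/12 = $11,995.6667
Total = $23,991.3333

$23,991.33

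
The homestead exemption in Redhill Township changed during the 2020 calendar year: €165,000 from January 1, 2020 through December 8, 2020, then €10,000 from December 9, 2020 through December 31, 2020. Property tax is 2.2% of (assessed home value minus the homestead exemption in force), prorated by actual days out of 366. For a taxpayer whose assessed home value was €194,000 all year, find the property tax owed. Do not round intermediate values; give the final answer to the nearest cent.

January 1 – December 8, 2020: 343 days, exemption €165,000 → (€194,000 − €165,000) × 2.2% × 343/366 = €597.9071
December 9 – December 31, 2020: 23 days, exemption €10,000 → (€194,000 − €10,000) × 2.2% × 23/366 = €254.3825
Total = €852.2896

€852.29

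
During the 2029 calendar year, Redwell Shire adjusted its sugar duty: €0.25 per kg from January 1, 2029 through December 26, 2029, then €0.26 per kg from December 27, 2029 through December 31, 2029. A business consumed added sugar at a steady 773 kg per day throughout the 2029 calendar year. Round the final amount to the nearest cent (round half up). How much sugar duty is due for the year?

January 1 – December 26, 2029: 360 days × 773 kg/day = 278,280 kg at €0.25/kg → €69,570.00
December 27 – December 31, 2029: 5 days × 773 kg/day = 3,865 kg at €0.26/kg → €1,004.90

€70,574.90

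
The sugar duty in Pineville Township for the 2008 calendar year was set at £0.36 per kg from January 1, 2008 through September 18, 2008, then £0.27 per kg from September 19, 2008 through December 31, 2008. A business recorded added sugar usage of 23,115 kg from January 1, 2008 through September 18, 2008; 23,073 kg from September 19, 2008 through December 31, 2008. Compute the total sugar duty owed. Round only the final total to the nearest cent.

£14551.11

January 1 – September 18, 2008: 23,115 kg at £0.36/kg → £8321.40
September 19 – December 31, 2008: 23,073 kg at £0.27/kg → £6229.71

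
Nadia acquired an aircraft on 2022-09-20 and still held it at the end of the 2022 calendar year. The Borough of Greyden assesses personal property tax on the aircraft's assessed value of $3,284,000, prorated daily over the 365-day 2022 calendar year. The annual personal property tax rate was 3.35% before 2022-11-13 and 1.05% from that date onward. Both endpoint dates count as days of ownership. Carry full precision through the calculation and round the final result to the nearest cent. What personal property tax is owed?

$20,905.13

2022-09-20 to 2022-11-12: 54 days at 3.35% → $3,284,000 × 3.35% × 54/365 = $16,276.0438
2022-11-13 to 2022-12-31: 49 days at 1.05% → $3,284,000 × 1.05% × 49/365 = $4,629.0904
Total = $20,905.1342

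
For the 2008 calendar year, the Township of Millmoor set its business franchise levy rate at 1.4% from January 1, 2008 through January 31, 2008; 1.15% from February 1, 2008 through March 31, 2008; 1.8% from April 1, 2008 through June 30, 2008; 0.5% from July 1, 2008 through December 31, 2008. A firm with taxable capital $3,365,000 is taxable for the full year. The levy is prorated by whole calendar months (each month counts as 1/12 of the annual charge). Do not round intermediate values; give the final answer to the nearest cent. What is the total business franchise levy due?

January 1 – January 31, 2008: 1 month at 1.4% → $3,365,000 × 1.4% × 1/12 = $3,925.8333
February 1 – March 31, 2008: 2 months at 1.15% → $3,365,000 × 1.15% × 2/12 = $6,449.5833
April 1 – June 30, 2008: 3 months at 1.8% → $3,365,000 × 1.8% × 3/12 = $15,142.5000
July 1 – December 31, 2008: 6 months at 0.5% → $3,365,000 × 0.5% × 6/12 = $8,412.5000
Total = $33,930.4167

$33,930.42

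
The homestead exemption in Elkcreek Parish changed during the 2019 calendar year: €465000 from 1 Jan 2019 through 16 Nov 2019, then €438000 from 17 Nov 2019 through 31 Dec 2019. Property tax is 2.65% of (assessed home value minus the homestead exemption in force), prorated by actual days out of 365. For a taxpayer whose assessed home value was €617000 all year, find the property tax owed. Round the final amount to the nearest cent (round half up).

1 Jan – 16 Nov 2019: 320 days, exemption €465000 → (€617000 − €465000) × 2.65% × 320/365 = €3531.3973
17 Nov – 31 Dec 2019: 45 days, exemption €438000 → (€617000 − €438000) × 2.65% × 45/365 = €584.8151
Total = €4116.2123

€4116.21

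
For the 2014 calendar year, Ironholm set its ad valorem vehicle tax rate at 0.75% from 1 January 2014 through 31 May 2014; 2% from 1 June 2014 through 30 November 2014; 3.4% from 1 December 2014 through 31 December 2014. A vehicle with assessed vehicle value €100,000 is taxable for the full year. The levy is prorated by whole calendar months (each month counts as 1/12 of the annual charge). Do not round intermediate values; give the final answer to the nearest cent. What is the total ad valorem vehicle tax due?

€1,595.83

1 January – 31 May 2014: 5 months at 0.75% → €100,000 × 0.75% × 5/12 = €312.5000
1 June – 30 November 2014: 6 months at 2% → €100,000 × 2% × 6/12 = €1,000.0000
1 December – 31 December 2014: 1 month at 3.4% → €100,000 × 3.4% × 1/12 = €283.3333
Total = €1,595.8333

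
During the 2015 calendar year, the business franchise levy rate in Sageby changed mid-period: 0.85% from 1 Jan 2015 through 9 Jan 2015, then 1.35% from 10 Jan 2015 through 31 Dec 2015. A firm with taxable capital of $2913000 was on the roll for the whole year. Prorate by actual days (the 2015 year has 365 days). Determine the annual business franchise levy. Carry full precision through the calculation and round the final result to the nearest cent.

$38966.36

1 Jan – 9 Jan 2015: 9 days at 0.85% → $2913000 × 0.85% × 9/365 = $610.5329
10 Jan – 31 Dec 2015: 356 days at 1.35% → $2913000 × 1.35% × 356/365 = $38355.8301
Total = $38966.3630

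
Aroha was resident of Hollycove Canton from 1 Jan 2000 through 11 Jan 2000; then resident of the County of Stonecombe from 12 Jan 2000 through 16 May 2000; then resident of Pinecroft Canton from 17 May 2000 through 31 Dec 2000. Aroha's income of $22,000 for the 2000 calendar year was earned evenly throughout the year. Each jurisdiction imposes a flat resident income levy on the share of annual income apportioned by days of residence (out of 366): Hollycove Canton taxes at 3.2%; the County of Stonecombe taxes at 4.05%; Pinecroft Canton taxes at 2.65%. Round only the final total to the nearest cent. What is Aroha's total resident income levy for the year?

$692.67

Hollycove Canton, 1 Jan – 11 Jan 2000: 11 days → $22,000 × 3.2% × 11/366 = $21.1585
The County of Stonecombe, 12 Jan – 16 May 2000: 126 days → $22,000 × 4.05% × 126/366 = $306.7377
Pinecroft Canton, 17 May – 31 Dec 2000: 229 days → $22,000 × 2.65% × 229/366 = $364.7732
Total = $692.6694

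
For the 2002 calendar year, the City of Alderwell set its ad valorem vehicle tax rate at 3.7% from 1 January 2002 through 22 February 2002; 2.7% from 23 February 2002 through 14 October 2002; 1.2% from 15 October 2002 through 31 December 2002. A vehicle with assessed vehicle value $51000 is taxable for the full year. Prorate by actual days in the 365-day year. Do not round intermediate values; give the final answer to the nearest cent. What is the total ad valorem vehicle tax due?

$1287.58

1 January – 22 February 2002: 53 days at 3.7% → $51000 × 3.7% × 53/365 = $274.0027
23 February – 14 October 2002: 234 days at 2.7% → $51000 × 2.7% × 234/365 = $882.7890
15 October – 31 December 2002: 78 days at 1.2% → $51000 × 1.2% × 78/365 = $130.7836
Total = $1287.5753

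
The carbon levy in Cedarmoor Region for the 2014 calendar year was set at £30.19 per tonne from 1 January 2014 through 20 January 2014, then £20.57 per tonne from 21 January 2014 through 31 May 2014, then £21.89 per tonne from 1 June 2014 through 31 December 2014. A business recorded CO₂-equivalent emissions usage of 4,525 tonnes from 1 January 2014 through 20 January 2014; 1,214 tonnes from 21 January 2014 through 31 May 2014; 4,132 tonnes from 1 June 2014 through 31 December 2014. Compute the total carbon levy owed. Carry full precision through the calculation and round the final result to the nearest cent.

1 January – 20 January 2014: 4,525 tonnes at £30.19/tonne → £136,609.75
21 January – 31 May 2014: 1,214 tonnes at £20.57/tonne → £24,971.98
1 June – 31 December 2014: 4,132 tonnes at £21.89/tonne → £90,449.48

£252,031.21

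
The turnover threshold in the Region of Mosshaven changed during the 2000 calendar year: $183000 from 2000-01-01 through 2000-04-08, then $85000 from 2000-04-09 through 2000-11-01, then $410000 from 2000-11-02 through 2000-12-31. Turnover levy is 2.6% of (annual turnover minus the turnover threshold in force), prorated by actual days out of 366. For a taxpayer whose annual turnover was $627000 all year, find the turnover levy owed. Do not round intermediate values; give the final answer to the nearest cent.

$12017.54

2000-01-01 to 2000-04-08: 99 days, exemption $183000 → ($627000 − $183000) × 2.6% × 99/366 = $3122.5574
2000-04-09 to 2000-11-01: 207 days, exemption $85000 → ($627000 − $85000) × 2.6% × 207/366 = $7970.0656
2000-11-02 to 2000-12-31: 60 days, exemption $410000 → ($627000 − $410000) × 2.6% × 60/366 = $924.9180
Total = $12017.5410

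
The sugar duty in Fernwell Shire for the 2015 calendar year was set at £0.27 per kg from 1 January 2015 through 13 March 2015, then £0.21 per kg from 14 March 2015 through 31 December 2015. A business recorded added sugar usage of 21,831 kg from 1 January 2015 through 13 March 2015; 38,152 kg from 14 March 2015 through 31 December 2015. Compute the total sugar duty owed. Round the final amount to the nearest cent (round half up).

1 January – 13 March 2015: 21,831 kg at £0.27/kg → £5,894.37
14 March – 31 December 2015: 38,152 kg at £0.21/kg → £8,011.92

£13,906.29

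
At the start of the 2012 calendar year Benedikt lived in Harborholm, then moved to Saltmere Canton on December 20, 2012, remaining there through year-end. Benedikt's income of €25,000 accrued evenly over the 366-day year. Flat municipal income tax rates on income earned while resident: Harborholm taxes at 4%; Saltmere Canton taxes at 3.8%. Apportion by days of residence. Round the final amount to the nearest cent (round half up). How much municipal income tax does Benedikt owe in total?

€998.36

Harborholm, January 1 – December 19, 2012: 354 days → €25,000 × 4% × 354/366 = €967.2131
Saltmere Canton, December 20 – December 31, 2012: 12 days → €25,000 × 3.8% × 12/366 = €31.1475
Total = €998.3607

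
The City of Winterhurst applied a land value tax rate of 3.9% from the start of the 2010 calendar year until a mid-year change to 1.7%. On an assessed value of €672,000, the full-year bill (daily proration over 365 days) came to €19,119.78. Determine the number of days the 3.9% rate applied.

Let d = days at the first rate; then 365 − d days at the second rate.
€672,000 × [3.9%·d + 1.7%·(365−d)] / 365 = €19,119.78
Solving gives d = 190, so the new rate took effect on 10 July 2010.

190 days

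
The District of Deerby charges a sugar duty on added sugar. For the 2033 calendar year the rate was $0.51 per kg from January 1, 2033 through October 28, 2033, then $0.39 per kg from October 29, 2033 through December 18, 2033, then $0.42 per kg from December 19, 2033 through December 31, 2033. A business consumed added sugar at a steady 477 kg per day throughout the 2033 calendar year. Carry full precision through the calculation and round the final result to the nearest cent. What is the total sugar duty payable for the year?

$85,316.22

January 1 – October 28, 2033: 301 days × 477 kg/day = 143,577 kg at $0.51/kg → $73,224.27
October 29 – December 18, 2033: 51 days × 477 kg/day = 24,327 kg at $0.39/kg → $9,487.53
December 19 – December 31, 2033: 13 days × 477 kg/day = 6,201 kg at $0.42/kg → $2,604.42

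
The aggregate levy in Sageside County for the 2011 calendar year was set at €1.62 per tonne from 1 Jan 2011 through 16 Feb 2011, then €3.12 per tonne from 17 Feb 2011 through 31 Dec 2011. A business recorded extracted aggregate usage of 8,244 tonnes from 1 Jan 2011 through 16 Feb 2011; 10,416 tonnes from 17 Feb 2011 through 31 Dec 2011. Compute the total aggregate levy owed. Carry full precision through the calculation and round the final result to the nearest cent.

€45,853.20

1 Jan – 16 Feb 2011: 8,244 tonnes at €1.62/tonne → €13,355.28
17 Feb – 31 Dec 2011: 10,416 tonnes at €3.12/tonne → €32,497.92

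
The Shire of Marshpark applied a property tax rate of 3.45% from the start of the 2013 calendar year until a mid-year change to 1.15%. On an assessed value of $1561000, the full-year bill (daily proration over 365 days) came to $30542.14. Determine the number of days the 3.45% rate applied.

Let d = days at the first rate; then 365 − d days at the second rate.
$1561000 × [3.45%·d + 1.15%·(365−d)] / 365 = $30542.14
Solving gives d = 128, so the new rate took effect on 9 May 2013.

128 days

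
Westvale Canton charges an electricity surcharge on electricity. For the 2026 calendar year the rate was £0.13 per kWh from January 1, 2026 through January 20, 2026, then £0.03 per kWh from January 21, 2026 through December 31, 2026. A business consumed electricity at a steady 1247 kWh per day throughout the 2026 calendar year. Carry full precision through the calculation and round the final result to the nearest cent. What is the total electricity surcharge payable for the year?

£16,148.65

January 1 – January 20, 2026: 20 days × 1247 kWh/day = 24,940 kWh at £0.13/kWh → £3,242.20
January 21 – December 31, 2026: 345 days × 1247 kWh/day = 430,215 kWh at £0.03/kWh → £12,906.45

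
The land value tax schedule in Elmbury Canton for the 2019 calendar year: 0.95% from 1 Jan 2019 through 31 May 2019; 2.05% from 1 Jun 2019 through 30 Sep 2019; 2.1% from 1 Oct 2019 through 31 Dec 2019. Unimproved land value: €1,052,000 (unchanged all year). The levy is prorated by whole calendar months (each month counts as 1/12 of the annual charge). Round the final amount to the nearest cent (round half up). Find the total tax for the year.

€16,875.83

1 Jan – 31 May 2019: 5 months at 0.95% → €1,052,000 × 0.95% × 5/12 = €4,164.1667
1 Jun – 30 Sep 2019: 4 months at 2.05% → €1,052,000 × 2.05% × 4/12 = €7,188.6667
1 Oct – 31 Dec 2019: 3 months at 2.1% → €1,052,000 × 2.1% × 3/12 = €5,523.0000
Total = €16,875.8333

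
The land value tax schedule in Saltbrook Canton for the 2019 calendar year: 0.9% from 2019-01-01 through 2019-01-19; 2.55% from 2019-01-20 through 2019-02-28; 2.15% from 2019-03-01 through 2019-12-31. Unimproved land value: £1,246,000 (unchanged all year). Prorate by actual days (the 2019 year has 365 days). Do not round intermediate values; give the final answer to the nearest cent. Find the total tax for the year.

£26,524.44

2019-01-01 to 2019-01-19: 19 days at 0.9% → £1,246,000 × 0.9% × 19/365 = £583.7425
2019-01-20 to 2019-02-28: 40 days at 2.55% → £1,246,000 × 2.55% × 40/365 = £3,481.9726
2019-03-01 to 2019-12-31: 306 days at 2.15% → £1,246,000 × 2.15% × 306/365 = £22,458.7233
Total = £26,524.4384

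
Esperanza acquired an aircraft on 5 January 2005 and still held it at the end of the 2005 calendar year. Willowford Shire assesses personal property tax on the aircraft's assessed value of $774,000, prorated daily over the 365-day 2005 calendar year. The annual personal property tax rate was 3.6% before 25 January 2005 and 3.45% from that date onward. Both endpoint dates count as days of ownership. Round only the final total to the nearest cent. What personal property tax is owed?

$26,473.98

5 January – 24 January 2005: 20 days at 3.6% → $774,000 × 3.6% × 20/365 = $1,526.7945
25 January – 31 December 2005: 341 days at 3.45% → $774,000 × 3.45% × 341/365 = $24,947.1863
Total = $26,473.9808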